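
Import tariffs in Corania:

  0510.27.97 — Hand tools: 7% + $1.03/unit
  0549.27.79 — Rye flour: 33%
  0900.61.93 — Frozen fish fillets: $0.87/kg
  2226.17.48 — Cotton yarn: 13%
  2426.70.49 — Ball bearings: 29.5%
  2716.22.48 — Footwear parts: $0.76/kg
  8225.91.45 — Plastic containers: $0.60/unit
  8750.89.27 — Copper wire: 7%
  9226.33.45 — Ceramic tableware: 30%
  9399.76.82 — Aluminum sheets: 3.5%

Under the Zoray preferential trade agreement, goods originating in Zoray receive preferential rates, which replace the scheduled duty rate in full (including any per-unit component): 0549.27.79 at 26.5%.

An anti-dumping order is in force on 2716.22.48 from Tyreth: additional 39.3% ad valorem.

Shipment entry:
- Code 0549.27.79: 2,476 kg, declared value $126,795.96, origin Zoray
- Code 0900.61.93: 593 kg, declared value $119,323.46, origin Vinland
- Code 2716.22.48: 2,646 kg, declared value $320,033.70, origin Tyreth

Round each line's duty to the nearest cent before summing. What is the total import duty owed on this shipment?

$161,901.04

Line 1 (0549.27.79, Zoray, 2,476 kg, $126,795.96):
Base rate for 0549.27.79 is 33%.
Origin Zoray qualifies under the Corania–Zoray agreement and 0549.27.79 is covered: preferential rate 26.5% applies instead.
Duty = $126,795.96 × 26.5% = $33,600.93.
Line 2 (0900.61.93, Vinland, 593 kg, $119,323.46):
Base rate for 0900.61.93 is $0.87/kg.
Duty = 593 × $0.87 = $515.91.
Line 3 (2716.22.48, Tyreth, 2,646 kg, $320,033.70):
Base rate for 2716.22.48 is $0.76/kg.
Additional duty on 2716.22.48 from Tyreth: +39.3% ad valorem. Applied ad valorem rate = 39.3%.
Duty = $320,033.70 × 39.3% + 2,646 × $0.76 = $127,784.20.
Total = $33,600.93 + $515.91 + $127,784.20 = $161,901.04.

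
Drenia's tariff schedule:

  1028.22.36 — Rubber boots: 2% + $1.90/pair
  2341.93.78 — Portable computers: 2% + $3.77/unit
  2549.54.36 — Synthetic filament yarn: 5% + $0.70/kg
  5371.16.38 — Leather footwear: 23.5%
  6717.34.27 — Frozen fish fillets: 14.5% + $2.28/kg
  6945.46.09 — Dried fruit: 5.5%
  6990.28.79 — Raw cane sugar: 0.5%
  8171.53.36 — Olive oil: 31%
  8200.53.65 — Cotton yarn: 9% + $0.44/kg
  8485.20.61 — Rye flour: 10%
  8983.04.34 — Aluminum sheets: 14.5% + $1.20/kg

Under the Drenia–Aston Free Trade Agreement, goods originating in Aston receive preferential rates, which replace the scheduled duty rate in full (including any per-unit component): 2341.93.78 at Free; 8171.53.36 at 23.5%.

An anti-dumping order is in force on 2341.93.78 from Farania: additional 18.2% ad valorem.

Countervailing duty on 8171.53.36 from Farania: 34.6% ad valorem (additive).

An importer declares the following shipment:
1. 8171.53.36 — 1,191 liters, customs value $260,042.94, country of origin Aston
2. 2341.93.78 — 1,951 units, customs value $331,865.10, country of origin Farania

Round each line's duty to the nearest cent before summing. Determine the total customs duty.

Line 1 (8171.53.36, Aston, 1,191 liters, $260,042.94):
Base rate for 8171.53.36 is 31%.
Origin Aston qualifies under the Drenia–Aston agreement and 8171.53.36 is covered: preferential rate 23.5% applies instead.
The additional-duty order on 8171.53.36 targets Farania, not Aston; it does not apply.
Duty = $260,042.94 × 23.5% = $61,110.09.
Line 2 (2341.93.78, Farania, 1,951 units, $331,865.10):
Base rate for 2341.93.78 is 2% + $3.77/unit.
2341.93.78 has an FTA preferential rate, but origin Farania is not Aston; base rate stands.
Additional duty on 2341.93.78 from Farania: +18.2%. Applied ad valorem rate: 2% + 18.2% = 20.2%.
Duty = $331,865.10 × 20.2% + 1,951 × $3.77 = $74,392.02.
Total = $61,110.09 + $74,392.02 = $135,502.11.

$135,502.11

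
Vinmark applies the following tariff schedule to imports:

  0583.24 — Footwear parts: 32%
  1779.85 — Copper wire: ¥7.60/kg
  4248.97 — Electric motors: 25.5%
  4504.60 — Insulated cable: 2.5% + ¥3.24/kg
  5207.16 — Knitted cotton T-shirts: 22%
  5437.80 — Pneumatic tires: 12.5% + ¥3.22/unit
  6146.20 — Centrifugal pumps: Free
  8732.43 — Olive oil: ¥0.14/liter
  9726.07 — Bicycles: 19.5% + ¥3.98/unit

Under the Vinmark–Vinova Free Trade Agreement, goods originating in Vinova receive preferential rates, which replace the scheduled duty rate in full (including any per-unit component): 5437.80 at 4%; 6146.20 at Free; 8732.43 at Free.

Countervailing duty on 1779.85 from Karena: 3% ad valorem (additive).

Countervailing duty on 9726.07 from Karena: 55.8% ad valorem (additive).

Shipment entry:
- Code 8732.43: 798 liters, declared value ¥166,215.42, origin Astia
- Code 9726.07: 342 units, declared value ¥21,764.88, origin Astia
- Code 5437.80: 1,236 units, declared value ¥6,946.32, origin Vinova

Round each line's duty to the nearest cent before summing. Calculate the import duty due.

¥5,994.88

Line 1 (8732.43, Astia, 798 liters, ¥166,215.42):
Base rate for 8732.43 is ¥0.14/liter.
8732.43 has an FTA preferential rate, but origin Astia is not Vinova; base rate stands.
Duty = 798 × ¥0.14 = ¥111.72.
Line 2 (9726.07, Astia, 342 units, ¥21,764.88):
Base rate for 9726.07 is 19.5% + ¥3.98/unit.
The additional-duty order on 9726.07 targets Karena, not Astia; it does not apply.
Duty = ¥21,764.88 × 19.5% + 342 × ¥3.98 = ¥5,605.31.
Line 3 (5437.80, Vinova, 1,236 units, ¥6,946.32):
Base rate for 5437.80 is 12.5% + ¥3.22/unit.
Origin Vinova qualifies under the Vinmark–Vinova agreement and 5437.80 is covered: preferential rate 4% applies instead.
Duty = ¥6,946.32 × 4% = ¥277.85.
Total = ¥111.72 + ¥5,605.31 + ¥277.85 = ¥5,994.88.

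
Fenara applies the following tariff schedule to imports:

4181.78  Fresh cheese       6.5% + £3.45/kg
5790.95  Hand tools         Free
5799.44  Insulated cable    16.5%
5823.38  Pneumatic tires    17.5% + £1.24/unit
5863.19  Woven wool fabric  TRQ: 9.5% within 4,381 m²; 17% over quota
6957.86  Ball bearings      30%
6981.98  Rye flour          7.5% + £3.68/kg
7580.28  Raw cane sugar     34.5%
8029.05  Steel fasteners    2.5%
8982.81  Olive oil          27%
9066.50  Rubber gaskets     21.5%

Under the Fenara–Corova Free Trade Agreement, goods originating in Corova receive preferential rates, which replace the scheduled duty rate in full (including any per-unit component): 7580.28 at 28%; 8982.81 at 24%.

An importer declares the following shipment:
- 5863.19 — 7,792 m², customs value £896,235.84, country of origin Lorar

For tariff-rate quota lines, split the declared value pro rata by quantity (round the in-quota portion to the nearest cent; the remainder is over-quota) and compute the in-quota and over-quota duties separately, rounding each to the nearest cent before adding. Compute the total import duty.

£114,567.40

Line 1 (5863.19, Lorar, 7,792 m², £896,235.84):
Code 5863.19 is under a tariff-rate quota (threshold 4,381 m²). In-quota: 4,381 m² at 9.5%; over-quota: 3,411 m² at 17%.
Pro-rata value split: in-quota = £896,235.84 × 4,381/7,792 = £503,902.62; over-quota = £896,235.84 − £503,902.62 = £392,333.22.
In-quota duty = £503,902.62 × 9.5% = £47,870.75. Over-quota duty = £392,333.22 × 17% = £66,696.65.
Line duty = £47,870.75 + £66,696.65 = £114,567.40.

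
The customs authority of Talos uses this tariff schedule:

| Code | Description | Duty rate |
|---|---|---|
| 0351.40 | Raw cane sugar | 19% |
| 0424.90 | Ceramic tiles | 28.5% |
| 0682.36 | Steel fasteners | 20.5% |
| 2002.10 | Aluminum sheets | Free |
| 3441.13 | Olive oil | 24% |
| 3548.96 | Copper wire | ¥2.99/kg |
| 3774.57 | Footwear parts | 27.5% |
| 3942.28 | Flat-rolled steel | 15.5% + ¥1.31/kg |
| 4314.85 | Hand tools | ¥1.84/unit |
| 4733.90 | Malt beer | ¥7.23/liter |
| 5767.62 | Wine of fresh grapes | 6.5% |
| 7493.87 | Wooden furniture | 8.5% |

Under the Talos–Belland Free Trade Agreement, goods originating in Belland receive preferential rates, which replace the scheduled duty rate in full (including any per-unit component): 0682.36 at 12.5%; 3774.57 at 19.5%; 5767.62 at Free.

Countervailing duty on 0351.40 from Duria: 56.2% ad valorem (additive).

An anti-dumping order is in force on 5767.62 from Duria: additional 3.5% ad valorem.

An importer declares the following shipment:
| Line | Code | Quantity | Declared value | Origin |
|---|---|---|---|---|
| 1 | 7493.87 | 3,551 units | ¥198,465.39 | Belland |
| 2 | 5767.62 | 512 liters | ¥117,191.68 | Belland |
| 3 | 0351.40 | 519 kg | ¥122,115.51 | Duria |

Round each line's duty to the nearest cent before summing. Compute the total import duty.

Line 1 (7493.87, Belland, 3,551 units, ¥198,465.39):
Base rate for 7493.87 is 8.5%.
Origin Belland is the FTA partner but 7493.87 is not on the preference list; base rate stands.
Duty = ¥198,465.39 × 8.5% = ¥16,869.56.
Line 2 (5767.62, Belland, 512 liters, ¥117,191.68):
Base rate for 5767.62 is 6.5%.
Origin Belland qualifies under the Talos–Belland agreement and 5767.62 is covered: preferential rate Free applies instead.
The additional-duty order on 5767.62 targets Duria, not Belland; it does not apply.
Duty = ¥117,191.68 × 0% = ¥0.00.
Line 3 (0351.40, Duria, 519 kg, ¥122,115.51):
Base rate for 0351.40 is 19%.
Additional duty on 0351.40 from Duria: +56.2%. Applied ad valorem rate: 19% + 56.2% = 75.2%.
Duty = ¥122,115.51 × 75.2% = ¥91,830.86.
Total = ¥16,869.56 + ¥0.00 + ¥91,830.86 = ¥108,700.42.

¥108,700.42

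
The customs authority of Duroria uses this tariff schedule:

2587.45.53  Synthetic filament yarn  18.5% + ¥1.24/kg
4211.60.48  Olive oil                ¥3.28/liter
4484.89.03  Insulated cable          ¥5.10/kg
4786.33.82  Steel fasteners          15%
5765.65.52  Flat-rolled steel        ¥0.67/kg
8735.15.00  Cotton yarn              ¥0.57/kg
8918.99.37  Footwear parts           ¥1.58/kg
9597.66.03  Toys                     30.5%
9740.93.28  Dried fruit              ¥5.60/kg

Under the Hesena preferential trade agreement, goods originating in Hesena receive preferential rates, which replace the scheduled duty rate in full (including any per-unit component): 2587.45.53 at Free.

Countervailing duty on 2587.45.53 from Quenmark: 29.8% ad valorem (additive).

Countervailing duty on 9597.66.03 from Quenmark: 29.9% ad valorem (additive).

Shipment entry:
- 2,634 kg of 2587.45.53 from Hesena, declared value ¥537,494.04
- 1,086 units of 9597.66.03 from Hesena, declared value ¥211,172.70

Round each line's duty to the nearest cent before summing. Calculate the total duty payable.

Line 1 (2587.45.53, Hesena, 2,634 kg, ¥537,494.04):
Base rate for 2587.45.53 is 18.5% + ¥1.24/kg.
Origin Hesena qualifies under the Duroria–Hesena agreement and 2587.45.53 is covered: preferential rate Free applies instead.
The additional-duty order on 2587.45.53 targets Quenmark, not Hesena; it does not apply.
Duty = ¥537,494.04 × 0% = ¥0.00.
Line 2 (9597.66.03, Hesena, 1,086 units, ¥211,172.70):
Base rate for 9597.66.03 is 30.5%.
Origin Hesena is the FTA partner but 9597.66.03 is not on the preference list; base rate stands.
The additional-duty order on 9597.66.03 targets Quenmark, not Hesena; it does not apply.
Duty = ¥211,172.70 × 30.5% = ¥64,407.67.
Total = ¥0.00 + ¥64,407.67 = ¥64,407.67.

¥64,407.67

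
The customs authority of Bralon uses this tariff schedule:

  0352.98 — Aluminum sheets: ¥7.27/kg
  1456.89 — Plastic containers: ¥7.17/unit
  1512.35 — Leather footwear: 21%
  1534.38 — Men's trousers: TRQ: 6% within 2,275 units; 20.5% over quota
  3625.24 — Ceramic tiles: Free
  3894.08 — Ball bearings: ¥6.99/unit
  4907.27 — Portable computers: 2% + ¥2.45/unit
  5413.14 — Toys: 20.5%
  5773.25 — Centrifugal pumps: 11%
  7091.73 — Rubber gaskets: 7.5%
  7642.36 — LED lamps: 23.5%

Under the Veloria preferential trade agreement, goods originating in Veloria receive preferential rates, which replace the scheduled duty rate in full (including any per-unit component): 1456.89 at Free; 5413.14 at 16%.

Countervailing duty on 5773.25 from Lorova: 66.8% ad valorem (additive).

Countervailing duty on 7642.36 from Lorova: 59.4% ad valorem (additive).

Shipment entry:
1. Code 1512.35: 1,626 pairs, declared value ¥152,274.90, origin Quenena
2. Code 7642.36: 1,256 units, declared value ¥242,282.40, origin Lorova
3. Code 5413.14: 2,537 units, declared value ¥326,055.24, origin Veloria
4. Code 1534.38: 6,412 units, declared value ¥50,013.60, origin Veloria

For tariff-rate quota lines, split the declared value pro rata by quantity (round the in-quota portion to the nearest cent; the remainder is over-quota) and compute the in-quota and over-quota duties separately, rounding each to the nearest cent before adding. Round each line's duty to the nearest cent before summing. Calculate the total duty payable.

Line 1 (1512.35, Quenena, 1,626 pairs, ¥152,274.90):
Base rate for 1512.35 is 21%.
Duty = ¥152,274.90 × 21% = ¥31,977.73.
Line 2 (7642.36, Lorova, 1,256 units, ¥242,282.40):
Base rate for 7642.36 is 23.5%.
Additional duty on 7642.36 from Lorova: +59.4%. Applied ad valorem rate: 23.5% + 59.4% = 82.9%.
Duty = ¥242,282.40 × 82.9% = ¥200,852.11.
Line 3 (5413.14, Veloria, 2,537 units, ¥326,055.24):
Base rate for 5413.14 is 20.5%.
Origin Veloria qualifies under the Bralon–Veloria agreement and 5413.14 is covered: preferential rate 16% applies instead.
Duty = ¥326,055.24 × 16% = ¥52,168.84.
Line 4 (1534.38, Veloria, 6,412 units, ¥50,013.60):
Code 1534.38 is under a tariff-rate quota (threshold 2,275 units). In-quota: 2,275 units at 6%; over-quota: 4,137 units at 20.5%.
Pro-rata value split: in-quota = ¥50,013.60 × 2,275/6,412 = ¥17,745.00; over-quota = ¥50,013.60 − ¥17,745.00 = ¥32,268.60.
In-quota duty = ¥17,745.00 × 6% = ¥1,064.70. Over-quota duty = ¥32,268.60 × 20.5% = ¥6,615.06.
Line duty = ¥1,064.70 + ¥6,615.06 = ¥7,679.76.
Total = ¥31,977.73 + ¥200,852.11 + ¥52,168.84 + ¥7,679.76 = ¥292,678.44.

¥292,678.44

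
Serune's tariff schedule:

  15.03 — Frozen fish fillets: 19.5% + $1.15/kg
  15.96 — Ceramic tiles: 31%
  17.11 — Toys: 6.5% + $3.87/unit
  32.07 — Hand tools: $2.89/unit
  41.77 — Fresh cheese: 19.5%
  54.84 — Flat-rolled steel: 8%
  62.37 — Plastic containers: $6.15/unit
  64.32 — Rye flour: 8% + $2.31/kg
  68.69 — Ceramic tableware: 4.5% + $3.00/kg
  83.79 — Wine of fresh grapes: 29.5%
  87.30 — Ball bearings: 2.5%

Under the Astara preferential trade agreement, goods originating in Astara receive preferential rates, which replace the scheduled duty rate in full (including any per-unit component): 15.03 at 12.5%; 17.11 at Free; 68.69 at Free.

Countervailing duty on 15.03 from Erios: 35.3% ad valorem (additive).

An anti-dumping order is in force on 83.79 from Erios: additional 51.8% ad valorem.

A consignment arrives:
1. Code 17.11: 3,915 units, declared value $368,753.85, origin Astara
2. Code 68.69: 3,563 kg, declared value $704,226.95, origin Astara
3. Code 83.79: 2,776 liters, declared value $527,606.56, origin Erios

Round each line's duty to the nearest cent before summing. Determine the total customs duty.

$428,944.13

Line 1 (17.11, Astara, 3,915 units, $368,753.85):
Base rate for 17.11 is 6.5% + $3.87/unit.
Origin Astara qualifies under the Serune–Astara agreement and 17.11 is covered: preferential rate Free applies instead.
Duty = $368,753.85 × 0% = $0.00.
Line 2 (68.69, Astara, 3,563 kg, $704,226.95):
Base rate for 68.69 is 4.5% + $3.00/kg.
Origin Astara qualifies under the Serune–Astara agreement and 68.69 is covered: preferential rate Free applies instead.
Duty = $704,226.95 × 0% = $0.00.
Line 3 (83.79, Erios, 2,776 liters, $527,606.56):
Base rate for 83.79 is 29.5%.
Additional duty on 83.79 from Erios: +51.8%. Applied ad valorem rate: 29.5% + 51.8% = 81.3%.
Duty = $527,606.56 × 81.3% = $428,944.13.
Total = $0.00 + $0.00 + $428,944.13 = $428,944.13.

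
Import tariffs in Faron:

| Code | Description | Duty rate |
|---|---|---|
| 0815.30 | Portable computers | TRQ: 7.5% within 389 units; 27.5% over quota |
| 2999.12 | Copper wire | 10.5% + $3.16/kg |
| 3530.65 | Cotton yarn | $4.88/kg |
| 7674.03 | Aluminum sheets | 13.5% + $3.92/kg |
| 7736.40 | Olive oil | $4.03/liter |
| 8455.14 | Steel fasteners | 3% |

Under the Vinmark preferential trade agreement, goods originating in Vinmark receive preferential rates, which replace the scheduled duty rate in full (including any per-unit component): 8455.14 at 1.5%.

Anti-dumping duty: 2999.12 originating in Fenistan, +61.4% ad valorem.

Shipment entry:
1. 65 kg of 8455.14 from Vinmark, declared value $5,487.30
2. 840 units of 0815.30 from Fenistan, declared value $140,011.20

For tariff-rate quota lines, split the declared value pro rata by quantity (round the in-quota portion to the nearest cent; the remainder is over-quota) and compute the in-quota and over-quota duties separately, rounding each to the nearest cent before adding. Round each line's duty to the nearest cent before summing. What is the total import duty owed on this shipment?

$25,617.69

Line 1 (8455.14, Vinmark, 65 kg, $5,487.30):
Base rate for 8455.14 is 3%.
Origin Vinmark qualifies under the Faron–Vinmark agreement and 8455.14 is covered: preferential rate 1.5% applies instead.
Duty = $5,487.30 × 1.5% = $82.31.
Line 2 (0815.30, Fenistan, 840 units, $140,011.20):
Code 0815.30 is under a tariff-rate quota (threshold 389 units). In-quota: 389 units at 7.5%; over-quota: 451 units at 27.5%.
Pro-rata value split: in-quota = $140,011.20 × 389/840 = $64,838.52; over-quota = $140,011.20 − $64,838.52 = $75,172.68.
In-quota duty = $64,838.52 × 7.5% = $4,862.89. Over-quota duty = $75,172.68 × 27.5% = $20,672.49.
Line duty = $4,862.89 + $20,672.49 = $25,535.38.
Total = $82.31 + $25,535.38 = $25,617.69.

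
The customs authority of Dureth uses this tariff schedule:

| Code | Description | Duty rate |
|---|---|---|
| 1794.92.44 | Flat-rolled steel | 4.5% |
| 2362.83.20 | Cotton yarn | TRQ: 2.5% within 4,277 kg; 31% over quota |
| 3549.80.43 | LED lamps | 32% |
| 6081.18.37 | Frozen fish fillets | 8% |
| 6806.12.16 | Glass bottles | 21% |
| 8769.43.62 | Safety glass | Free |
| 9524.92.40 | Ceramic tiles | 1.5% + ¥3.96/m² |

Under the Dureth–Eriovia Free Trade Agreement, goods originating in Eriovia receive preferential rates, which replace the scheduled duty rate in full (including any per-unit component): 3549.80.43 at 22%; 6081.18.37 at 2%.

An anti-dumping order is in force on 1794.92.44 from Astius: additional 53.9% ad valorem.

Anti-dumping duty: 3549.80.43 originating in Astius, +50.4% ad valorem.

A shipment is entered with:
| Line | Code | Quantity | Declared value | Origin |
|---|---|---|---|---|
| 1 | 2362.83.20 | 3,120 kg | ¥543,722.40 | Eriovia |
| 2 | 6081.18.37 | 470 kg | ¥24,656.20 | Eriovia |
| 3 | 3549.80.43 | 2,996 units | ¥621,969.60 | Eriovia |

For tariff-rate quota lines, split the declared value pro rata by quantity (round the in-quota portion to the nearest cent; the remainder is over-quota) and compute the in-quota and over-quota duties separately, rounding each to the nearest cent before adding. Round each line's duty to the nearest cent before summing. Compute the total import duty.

Line 1 (2362.83.20, Eriovia, 3,120 kg, ¥543,722.40):
Code 2362.83.20 is under a tariff-rate quota (threshold 4,277 kg). Quantity 3,120 kg is within the quota, so the in-quota rate 2.5% applies to the full value.
Duty = ¥543,722.40 × 2.5% = ¥13,593.06.
Line 2 (6081.18.37, Eriovia, 470 kg, ¥24,656.20):
Base rate for 6081.18.37 is 8%.
Origin Eriovia qualifies under the Dureth–Eriovia agreement and 6081.18.37 is covered: preferential rate 2% applies instead.
Duty = ¥24,656.20 × 2% = ¥493.12.
Line 3 (3549.80.43, Eriovia, 2,996 units, ¥621,969.60):
Base rate for 3549.80.43 is 32%.
Origin Eriovia qualifies under the Dureth–Eriovia agreement and 3549.80.43 is covered: preferential rate 22% applies instead.
The additional-duty order on 3549.80.43 targets Astius, not Eriovia; it does not apply.
Duty = ¥621,969.60 × 22% = ¥136,833.31.
Total = ¥13,593.06 + ¥493.12 + ¥136,833.31 = ¥150,919.49.

¥150,919.49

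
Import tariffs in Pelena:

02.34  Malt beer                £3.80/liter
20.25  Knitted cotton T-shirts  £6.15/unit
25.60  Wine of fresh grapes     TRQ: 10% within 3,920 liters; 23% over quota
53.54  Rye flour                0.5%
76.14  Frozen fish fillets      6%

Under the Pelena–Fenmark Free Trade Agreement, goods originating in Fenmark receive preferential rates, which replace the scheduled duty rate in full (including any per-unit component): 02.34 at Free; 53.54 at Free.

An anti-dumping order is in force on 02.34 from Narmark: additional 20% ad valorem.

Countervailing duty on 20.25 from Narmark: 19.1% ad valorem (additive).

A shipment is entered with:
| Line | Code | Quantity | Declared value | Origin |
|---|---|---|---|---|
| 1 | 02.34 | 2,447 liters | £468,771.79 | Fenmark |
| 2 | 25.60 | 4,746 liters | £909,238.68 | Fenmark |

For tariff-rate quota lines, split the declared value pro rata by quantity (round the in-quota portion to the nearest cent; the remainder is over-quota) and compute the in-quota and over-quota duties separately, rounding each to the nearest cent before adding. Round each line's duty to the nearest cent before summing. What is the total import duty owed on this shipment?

£111,495.73

Line 1 (02.34, Fenmark, 2,447 liters, £468,771.79):
Base rate for 02.34 is £3.80/liter.
Origin Fenmark qualifies under the Pelena–Fenmark agreement and 02.34 is covered: preferential rate Free applies instead.
The additional-duty order on 02.34 targets Narmark, not Fenmark; it does not apply.
Duty = £468,771.79 × 0% = £0.00.
Line 2 (25.60, Fenmark, 4,746 liters, £909,238.68):
Code 25.60 is under a tariff-rate quota (threshold 3,920 liters). In-quota: 3,920 liters at 10%; over-quota: 826 liters at 23%.
Pro-rata value split: in-quota = £909,238.68 × 3,920/4,746 = £750,993.60; over-quota = £909,238.68 − £750,993.60 = £158,245.08.
In-quota duty = £750,993.60 × 10% = £75,099.36. Over-quota duty = £158,245.08 × 23% = £36,396.37.
Line duty = £75,099.36 + £36,396.37 = £111,495.73.
Total = £0.00 + £111,495.73 = £111,495.73.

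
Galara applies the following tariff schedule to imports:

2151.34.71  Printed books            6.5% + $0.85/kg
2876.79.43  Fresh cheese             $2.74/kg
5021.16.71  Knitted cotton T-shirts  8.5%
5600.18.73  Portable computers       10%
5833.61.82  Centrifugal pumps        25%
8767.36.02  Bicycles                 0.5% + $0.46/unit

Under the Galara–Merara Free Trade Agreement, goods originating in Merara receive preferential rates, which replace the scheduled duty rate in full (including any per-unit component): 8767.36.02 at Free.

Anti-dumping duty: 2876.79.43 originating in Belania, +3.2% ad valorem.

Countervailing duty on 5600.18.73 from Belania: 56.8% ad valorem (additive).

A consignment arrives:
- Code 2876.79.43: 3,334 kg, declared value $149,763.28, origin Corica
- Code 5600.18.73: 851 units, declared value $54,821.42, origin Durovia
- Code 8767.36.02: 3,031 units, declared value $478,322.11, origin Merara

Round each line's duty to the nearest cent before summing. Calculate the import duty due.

Line 1 (2876.79.43, Corica, 3,334 kg, $149,763.28):
Base rate for 2876.79.43 is $2.74/kg.
The additional-duty order on 2876.79.43 targets Belania, not Corica; it does not apply.
Duty = 3,334 × $2.74 = $9,135.16.
Line 2 (5600.18.73, Durovia, 851 units, $54,821.42):
Base rate for 5600.18.73 is 10%.
The additional-duty order on 5600.18.73 targets Belania, not Durovia; it does not apply.
Duty = $54,821.42 × 10% = $5,482.14.
Line 3 (8767.36.02, Merara, 3,031 units, $478,322.11):
Base rate for 8767.36.02 is 0.5% + $0.46/unit.
Origin Merara qualifies under the Galara–Merara agreement and 8767.36.02 is covered: preferential rate Free applies instead.
Duty = $478,322.11 × 0% = $0.00.
Total = $9,135.16 + $5,482.14 + $0.00 = $14,617.30.

$14,617.30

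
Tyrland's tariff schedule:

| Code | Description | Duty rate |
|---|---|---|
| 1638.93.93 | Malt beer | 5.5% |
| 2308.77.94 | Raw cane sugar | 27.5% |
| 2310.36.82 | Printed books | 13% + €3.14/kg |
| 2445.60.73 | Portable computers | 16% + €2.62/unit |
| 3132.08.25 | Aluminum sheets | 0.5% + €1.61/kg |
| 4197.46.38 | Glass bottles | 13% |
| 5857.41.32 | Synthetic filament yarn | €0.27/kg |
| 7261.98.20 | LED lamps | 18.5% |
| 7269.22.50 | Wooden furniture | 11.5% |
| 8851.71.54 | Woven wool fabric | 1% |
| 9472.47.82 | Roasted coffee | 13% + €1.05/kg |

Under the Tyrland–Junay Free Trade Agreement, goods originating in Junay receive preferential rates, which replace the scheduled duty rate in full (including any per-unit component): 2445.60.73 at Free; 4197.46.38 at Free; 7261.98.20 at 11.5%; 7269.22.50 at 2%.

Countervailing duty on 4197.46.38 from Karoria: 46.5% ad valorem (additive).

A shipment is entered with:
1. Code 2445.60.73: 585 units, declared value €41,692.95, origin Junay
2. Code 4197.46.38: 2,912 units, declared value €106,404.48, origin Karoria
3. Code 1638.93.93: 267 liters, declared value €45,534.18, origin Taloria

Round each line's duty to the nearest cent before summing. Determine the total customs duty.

€65,815.05

Line 1 (2445.60.73, Junay, 585 units, €41,692.95):
Base rate for 2445.60.73 is 16% + €2.62/unit.
Origin Junay qualifies under the Tyrland–Junay agreement and 2445.60.73 is covered: preferential rate Free applies instead.
Duty = €41,692.95 × 0% = €0.00.
Line 2 (4197.46.38, Karoria, 2,912 units, €106,404.48):
Base rate for 4197.46.38 is 13%.
4197.46.38 has an FTA preferential rate, but origin Karoria is not Junay; base rate stands.
Additional duty on 4197.46.38 from Karoria: +46.5%. Applied ad valorem rate: 13% + 46.5% = 59.5%.
Duty = €106,404.48 × 59.5% = €63,310.67.
Line 3 (1638.93.93, Taloria, 267 liters, €45,534.18):
Base rate for 1638.93.93 is 5.5%.
Duty = €45,534.18 × 5.5% = €2,504.38.
Total = €0.00 + €63,310.67 + €2,504.38 = €65,815.05.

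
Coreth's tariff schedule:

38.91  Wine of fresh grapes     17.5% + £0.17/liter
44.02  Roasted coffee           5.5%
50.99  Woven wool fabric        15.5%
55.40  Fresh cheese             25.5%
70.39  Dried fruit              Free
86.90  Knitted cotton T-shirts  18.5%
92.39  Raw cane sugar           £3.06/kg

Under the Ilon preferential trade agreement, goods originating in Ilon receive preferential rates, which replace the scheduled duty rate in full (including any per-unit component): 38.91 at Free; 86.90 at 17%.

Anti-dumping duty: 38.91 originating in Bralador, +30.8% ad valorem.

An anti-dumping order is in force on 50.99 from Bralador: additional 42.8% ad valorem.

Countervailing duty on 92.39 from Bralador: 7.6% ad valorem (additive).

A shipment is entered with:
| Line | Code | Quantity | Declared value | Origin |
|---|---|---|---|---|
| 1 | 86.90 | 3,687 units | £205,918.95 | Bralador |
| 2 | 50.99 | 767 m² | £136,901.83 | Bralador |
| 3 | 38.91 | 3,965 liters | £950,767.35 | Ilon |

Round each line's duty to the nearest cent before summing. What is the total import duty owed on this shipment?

Line 1 (86.90, Bralador, 3,687 units, £205,918.95):
Base rate for 86.90 is 18.5%.
86.90 has an FTA preferential rate, but origin Bralador is not Ilon; base rate stands.
Duty = £205,918.95 × 18.5% = £38,095.01.
Line 2 (50.99, Bralador, 767 m², £136,901.83):
Base rate for 50.99 is 15.5%.
Additional duty on 50.99 from Bralador: +42.8%. Applied ad valorem rate: 15.5% + 42.8% = 58.3%.
Duty = £136,901.83 × 58.3% = £79,813.77.
Line 3 (38.91, Ilon, 3,965 liters, £950,767.35):
Base rate for 38.91 is 17.5% + £0.17/liter.
Origin Ilon qualifies under the Coreth–Ilon agreement and 38.91 is covered: preferential rate Free applies instead.
The additional-duty order on 38.91 targets Bralador, not Ilon; it does not apply.
Duty = £950,767.35 × 0% = £0.00.
Total = £38,095.01 + £79,813.77 + £0.00 = £117,908.78.

£117,908.78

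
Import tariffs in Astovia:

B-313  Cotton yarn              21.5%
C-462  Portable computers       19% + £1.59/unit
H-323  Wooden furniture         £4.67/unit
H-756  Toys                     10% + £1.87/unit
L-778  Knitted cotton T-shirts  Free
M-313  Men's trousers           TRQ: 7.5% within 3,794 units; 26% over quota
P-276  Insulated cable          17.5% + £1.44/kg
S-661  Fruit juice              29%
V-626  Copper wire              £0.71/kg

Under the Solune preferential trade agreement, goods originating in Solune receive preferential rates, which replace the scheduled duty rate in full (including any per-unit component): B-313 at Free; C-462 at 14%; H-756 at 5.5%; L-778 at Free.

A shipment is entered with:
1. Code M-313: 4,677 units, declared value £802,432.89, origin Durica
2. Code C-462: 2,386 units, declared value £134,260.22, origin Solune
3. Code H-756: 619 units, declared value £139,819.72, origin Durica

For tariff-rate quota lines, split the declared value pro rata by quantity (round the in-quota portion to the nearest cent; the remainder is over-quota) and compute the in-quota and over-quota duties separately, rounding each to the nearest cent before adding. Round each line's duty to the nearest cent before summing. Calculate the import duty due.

Line 1 (M-313, Durica, 4,677 units, £802,432.89):
Code M-313 is under a tariff-rate quota (threshold 3,794 units). In-quota: 3,794 units at 7.5%; over-quota: 883 units at 26%.
Pro-rata value split: in-quota = £802,432.89 × 3,794/4,677 = £650,936.58; over-quota = £802,432.89 − £650,936.58 = £151,496.31.
In-quota duty = £650,936.58 × 7.5% = £48,820.24. Over-quota duty = £151,496.31 × 26% = £39,389.04.
Line duty = £48,820.24 + £39,389.04 = £88,209.28.
Line 2 (C-462, Solune, 2,386 units, £134,260.22):
Base rate for C-462 is 19% + £1.59/unit.
Origin Solune qualifies under the Astovia–Solune agreement and C-462 is covered: preferential rate 14% applies instead.
Duty = £134,260.22 × 14% = £18,796.43.
Line 3 (H-756, Durica, 619 units, £139,819.72):
Base rate for H-756 is 10% + £1.87/unit.
H-756 has an FTA preferential rate, but origin Durica is not Solune; base rate stands.
Duty = £139,819.72 × 10% + 619 × £1.87 = £15,139.50.
Total = £88,209.28 + £18,796.43 + £15,139.50 = £122,145.21.

£122,145.21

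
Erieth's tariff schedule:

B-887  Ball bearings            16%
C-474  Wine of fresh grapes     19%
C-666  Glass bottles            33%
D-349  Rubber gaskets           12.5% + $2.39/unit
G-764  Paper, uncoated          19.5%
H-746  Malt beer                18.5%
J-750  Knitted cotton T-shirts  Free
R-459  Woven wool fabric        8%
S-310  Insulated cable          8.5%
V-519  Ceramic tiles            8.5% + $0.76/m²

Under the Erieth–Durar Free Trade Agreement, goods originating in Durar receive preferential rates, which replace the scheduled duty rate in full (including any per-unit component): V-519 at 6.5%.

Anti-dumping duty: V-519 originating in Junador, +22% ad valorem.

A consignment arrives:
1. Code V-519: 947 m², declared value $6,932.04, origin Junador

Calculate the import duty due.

Line 1 (V-519, Junador, 947 m², $6,932.04):
Base rate for V-519 is 8.5% + $0.76/m².
V-519 has an FTA preferential rate, but origin Junador is not Durar; base rate stands.
Additional duty on V-519 from Junador: +22%. Applied ad valorem rate: 8.5% + 22% = 30.5%.
Duty = $6,932.04 × 30.5% + 947 × $0.76 = $2,833.99.

$2,833.99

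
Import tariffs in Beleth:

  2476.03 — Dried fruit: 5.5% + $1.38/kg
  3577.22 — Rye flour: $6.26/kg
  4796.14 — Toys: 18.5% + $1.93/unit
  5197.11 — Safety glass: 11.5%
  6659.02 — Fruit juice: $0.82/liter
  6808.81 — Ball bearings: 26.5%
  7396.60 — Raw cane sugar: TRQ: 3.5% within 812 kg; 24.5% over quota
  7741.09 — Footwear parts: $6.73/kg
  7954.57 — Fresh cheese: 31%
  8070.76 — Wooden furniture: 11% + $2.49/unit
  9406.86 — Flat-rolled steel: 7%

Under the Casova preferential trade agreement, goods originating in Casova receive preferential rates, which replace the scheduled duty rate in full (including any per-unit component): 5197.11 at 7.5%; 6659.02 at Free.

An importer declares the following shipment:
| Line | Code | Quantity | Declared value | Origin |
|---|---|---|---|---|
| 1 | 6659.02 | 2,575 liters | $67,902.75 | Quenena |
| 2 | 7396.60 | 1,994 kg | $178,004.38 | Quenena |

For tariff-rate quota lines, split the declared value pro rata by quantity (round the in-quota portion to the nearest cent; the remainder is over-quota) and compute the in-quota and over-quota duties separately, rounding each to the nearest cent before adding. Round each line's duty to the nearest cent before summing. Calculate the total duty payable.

$30,500.25

Line 1 (6659.02, Quenena, 2,575 liters, $67,902.75):
Base rate for 6659.02 is $0.82/liter.
6659.02 has an FTA preferential rate, but origin Quenena is not Casova; base rate stands.
Duty = 2,575 × $0.82 = $2,111.50.
Line 2 (7396.60, Quenena, 1,994 kg, $178,004.38):
Code 7396.60 is under a tariff-rate quota (threshold 812 kg). In-quota: 812 kg at 3.5%; over-quota: 1,182 kg at 24.5%.
Pro-rata value split: in-quota = $178,004.38 × 812/1,994 = $72,487.24; over-quota = $178,004.38 − $72,487.24 = $105,517.14.
In-quota duty = $72,487.24 × 3.5% = $2,537.05. Over-quota duty = $105,517.14 × 24.5% = $25,851.70.
Line duty = $2,537.05 + $25,851.70 = $28,388.75.
Total = $2,111.50 + $28,388.75 = $30,500.25.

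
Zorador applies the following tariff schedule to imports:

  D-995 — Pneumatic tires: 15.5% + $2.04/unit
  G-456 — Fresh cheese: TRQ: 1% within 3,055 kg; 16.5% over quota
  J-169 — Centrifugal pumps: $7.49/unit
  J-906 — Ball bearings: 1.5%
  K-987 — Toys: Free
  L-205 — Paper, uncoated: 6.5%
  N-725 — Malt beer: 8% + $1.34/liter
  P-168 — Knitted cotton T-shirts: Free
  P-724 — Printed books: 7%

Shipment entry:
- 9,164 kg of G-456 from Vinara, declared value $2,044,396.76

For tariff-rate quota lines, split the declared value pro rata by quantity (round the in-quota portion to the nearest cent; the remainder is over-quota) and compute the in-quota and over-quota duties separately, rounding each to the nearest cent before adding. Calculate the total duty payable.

$231,686.77

Line 1 (G-456, Vinara, 9,164 kg, $2,044,396.76):
Code G-456 is under a tariff-rate quota (threshold 3,055 kg). In-quota: 3,055 kg at 1%; over-quota: 6,109 kg at 16.5%.
Pro-rata value split: in-quota = $2,044,396.76 × 3,055/9,164 = $681,539.95; over-quota = $2,044,396.76 − $681,539.95 = $1,362,856.81.
In-quota duty = $681,539.95 × 1% = $6,815.40. Over-quota duty = $1,362,856.81 × 16.5% = $224,871.37.
Line duty = $6,815.40 + $224,871.37 = $231,686.77.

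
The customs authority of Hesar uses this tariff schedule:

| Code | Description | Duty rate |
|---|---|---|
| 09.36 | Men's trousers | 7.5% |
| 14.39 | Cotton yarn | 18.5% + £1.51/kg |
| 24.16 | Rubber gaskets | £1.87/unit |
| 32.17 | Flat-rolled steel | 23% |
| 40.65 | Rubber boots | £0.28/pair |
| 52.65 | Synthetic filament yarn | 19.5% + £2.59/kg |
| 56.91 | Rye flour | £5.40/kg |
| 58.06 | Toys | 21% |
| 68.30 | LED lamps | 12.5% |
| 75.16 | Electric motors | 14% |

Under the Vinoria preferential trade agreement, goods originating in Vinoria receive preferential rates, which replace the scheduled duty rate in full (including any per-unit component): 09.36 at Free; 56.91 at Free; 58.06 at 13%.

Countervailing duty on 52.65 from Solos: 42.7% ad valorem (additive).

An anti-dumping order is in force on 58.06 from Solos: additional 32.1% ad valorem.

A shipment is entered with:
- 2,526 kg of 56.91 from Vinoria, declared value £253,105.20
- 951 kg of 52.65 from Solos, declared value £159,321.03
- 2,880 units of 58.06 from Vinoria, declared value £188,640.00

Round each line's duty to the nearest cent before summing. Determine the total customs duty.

Line 1 (56.91, Vinoria, 2,526 kg, £253,105.20):
Base rate for 56.91 is £5.40/kg.
Origin Vinoria qualifies under the Hesar–Vinoria agreement and 56.91 is covered: preferential rate Free applies instead.
Duty = £253,105.20 × 0% = £0.00.
Line 2 (52.65, Solos, 951 kg, £159,321.03):
Base rate for 52.65 is 19.5% + £2.59/kg.
Additional duty on 52.65 from Solos: +42.7%. Applied ad valorem rate: 19.5% + 42.7% = 62.2%.
Duty = £159,321.03 × 62.2% + 951 × £2.59 = £101,560.77.
Line 3 (58.06, Vinoria, 2,880 units, £188,640.00):
Base rate for 58.06 is 21%.
Origin Vinoria qualifies under the Hesar–Vinoria agreement and 58.06 is covered: preferential rate 13% applies instead.
The additional-duty order on 58.06 targets Solos, not Vinoria; it does not apply.
Duty = £188,640.00 × 13% = £24,523.20.
Total = £0.00 + £101,560.77 + £24,523.20 = £126,083.97.

£126,083.97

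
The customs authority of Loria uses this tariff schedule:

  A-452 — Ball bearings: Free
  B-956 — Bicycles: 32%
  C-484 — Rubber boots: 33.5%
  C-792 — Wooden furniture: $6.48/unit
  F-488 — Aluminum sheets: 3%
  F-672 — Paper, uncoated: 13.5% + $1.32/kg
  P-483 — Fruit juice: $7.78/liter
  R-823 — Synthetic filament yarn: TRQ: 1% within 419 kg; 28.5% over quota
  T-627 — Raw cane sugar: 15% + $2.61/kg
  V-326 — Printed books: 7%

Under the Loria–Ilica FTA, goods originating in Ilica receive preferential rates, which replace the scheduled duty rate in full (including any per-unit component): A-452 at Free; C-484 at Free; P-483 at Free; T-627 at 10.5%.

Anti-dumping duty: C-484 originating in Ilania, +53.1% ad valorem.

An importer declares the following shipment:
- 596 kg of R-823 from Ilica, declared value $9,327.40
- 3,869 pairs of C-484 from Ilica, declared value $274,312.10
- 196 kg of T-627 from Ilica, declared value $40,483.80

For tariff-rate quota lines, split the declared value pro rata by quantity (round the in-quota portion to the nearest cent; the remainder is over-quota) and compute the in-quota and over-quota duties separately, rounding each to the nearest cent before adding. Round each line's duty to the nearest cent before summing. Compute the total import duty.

$5,105.83

Line 1 (R-823, Ilica, 596 kg, $9,327.40):
Code R-823 is under a tariff-rate quota (threshold 419 kg). In-quota: 419 kg at 1%; over-quota: 177 kg at 28.5%.
Pro-rata value split: in-quota = $9,327.40 × 419/596 = $6,557.35; over-quota = $9,327.40 − $6,557.35 = $2,770.05.
In-quota duty = $6,557.35 × 1% = $65.57. Over-quota duty = $2,770.05 × 28.5% = $789.46.
Line duty = $65.57 + $789.46 = $855.03.
Line 2 (C-484, Ilica, 3,869 pairs, $274,312.10):
Base rate for C-484 is 33.5%.
Origin Ilica qualifies under the Loria–Ilica agreement and C-484 is covered: preferential rate Free applies instead.
The additional-duty order on C-484 targets Ilania, not Ilica; it does not apply.
Duty = $274,312.10 × 0% = $0.00.
Line 3 (T-627, Ilica, 196 kg, $40,483.80):
Base rate for T-627 is 15% + $2.61/kg.
Origin Ilica qualifies under the Loria–Ilica agreement and T-627 is covered: preferential rate 10.5% applies instead.
Duty = $40,483.80 × 10.5% = $4,250.80.
Total = $855.03 + $0.00 + $4,250.80 = $5,105.83.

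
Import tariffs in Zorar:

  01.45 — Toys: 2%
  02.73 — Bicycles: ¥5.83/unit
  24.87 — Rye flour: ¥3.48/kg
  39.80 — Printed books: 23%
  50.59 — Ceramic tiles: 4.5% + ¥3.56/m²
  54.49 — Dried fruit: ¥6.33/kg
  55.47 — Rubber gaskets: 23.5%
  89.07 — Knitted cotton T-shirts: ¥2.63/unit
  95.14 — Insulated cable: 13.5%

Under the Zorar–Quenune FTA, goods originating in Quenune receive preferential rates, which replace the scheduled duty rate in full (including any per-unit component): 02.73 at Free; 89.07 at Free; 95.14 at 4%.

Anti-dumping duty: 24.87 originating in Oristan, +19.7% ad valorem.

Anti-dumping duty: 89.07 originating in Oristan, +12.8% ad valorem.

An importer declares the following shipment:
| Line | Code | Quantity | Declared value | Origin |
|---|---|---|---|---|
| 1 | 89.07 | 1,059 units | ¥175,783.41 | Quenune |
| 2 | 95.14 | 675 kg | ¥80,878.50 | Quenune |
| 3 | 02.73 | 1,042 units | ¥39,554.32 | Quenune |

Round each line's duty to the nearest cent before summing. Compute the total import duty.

¥3,235.14

Line 1 (89.07, Quenune, 1,059 units, ¥175,783.41):
Base rate for 89.07 is ¥2.63/unit.
Origin Quenune qualifies under the Zorar–Quenune agreement and 89.07 is covered: preferential rate Free applies instead.
The additional-duty order on 89.07 targets Oristan, not Quenune; it does not apply.
Duty = ¥175,783.41 × 0% = ¥0.00.
Line 2 (95.14, Quenune, 675 kg, ¥80,878.50):
Base rate for 95.14 is 13.5%.
Origin Quenune qualifies under the Zorar–Quenune agreement and 95.14 is covered: preferential rate 4% applies instead.
Duty = ¥80,878.50 × 4% = ¥3,235.14.
Line 3 (02.73, Quenune, 1,042 units, ¥39,554.32):
Base rate for 02.73 is ¥5.83/unit.
Origin Quenune qualifies under the Zorar–Quenune agreement and 02.73 is covered: preferential rate Free applies instead.
Duty = ¥39,554.32 × 0% = ¥0.00.
Total = ¥0.00 + ¥3,235.14 + ¥0.00 = ¥3,235.14.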